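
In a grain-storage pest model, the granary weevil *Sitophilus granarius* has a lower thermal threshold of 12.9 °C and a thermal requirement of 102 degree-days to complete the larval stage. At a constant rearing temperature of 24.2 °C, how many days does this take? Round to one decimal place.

9.0 days

Daily accumulation = 24.2 − 12.9 = 11.3 DD/day.
Duration = 102 / 11.3 = 9.027 ≈ 9.0 days.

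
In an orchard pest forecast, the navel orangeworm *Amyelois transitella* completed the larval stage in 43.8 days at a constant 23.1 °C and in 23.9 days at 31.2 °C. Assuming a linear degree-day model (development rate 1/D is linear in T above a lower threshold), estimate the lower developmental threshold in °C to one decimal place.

Linear rate model ⇒ the product D·(T − T_b) is constant across temperatures.
43.8·(23.1 − T_b) = 23.9·(31.2 − T_b)
T_b = (43.8·23.1 − 23.9·31.2) / (43.8 − 23.9) = 266.10 / 19.9 = 13.372 °C ≈ 13.4 °C.

13.4 °C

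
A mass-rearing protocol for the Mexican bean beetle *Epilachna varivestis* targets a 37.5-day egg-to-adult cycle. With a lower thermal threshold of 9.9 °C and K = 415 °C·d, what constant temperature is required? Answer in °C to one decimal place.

Required daily accumulation = 415 / 37.5 = 11.067 DD/day.
T = T_base + 11.067 = 9.9 + 11.067 = 20.967 ≈ 21.0 °C.

21.0 °C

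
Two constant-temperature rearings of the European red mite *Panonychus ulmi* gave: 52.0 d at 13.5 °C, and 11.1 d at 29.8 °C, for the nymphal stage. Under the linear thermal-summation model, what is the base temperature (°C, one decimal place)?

9.1 °C

Under the model K = D·(T − T_b), so D₁·(T₁ − T_b) = D₂·(T₂ − T_b).
52.0·(13.5 − T_b) = 11.1·(29.8 − T_b)
T_b = (52.0·13.5 − 11.1·29.8) / (52.0 − 11.1) = 371.22 / 40.9 = 9.076 °C ≈ 9.1 °C.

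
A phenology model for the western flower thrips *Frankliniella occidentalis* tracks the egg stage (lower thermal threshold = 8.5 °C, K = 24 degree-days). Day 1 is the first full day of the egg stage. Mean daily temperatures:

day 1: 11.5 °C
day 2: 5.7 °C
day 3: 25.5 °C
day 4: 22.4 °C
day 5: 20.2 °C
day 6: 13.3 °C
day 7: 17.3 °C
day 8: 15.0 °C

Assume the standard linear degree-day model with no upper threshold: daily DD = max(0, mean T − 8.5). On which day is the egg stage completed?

day 4

Daily DD above 8.5 °C: 3.0, 0.0, 17.0, 13.9, 11.7, 4.8, 8.8, 6.5.
Cumulative: 3.0, 3.0, 20.0, 33.9, 45.6, 50.4, 59.2, 65.7.
The total first reaches 24 DD on day 4.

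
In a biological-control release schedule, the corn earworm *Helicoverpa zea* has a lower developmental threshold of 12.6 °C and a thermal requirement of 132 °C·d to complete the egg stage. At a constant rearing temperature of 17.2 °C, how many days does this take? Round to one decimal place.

Daily accumulation = 17.2 − 12.6 = 4.6 DD/day.
Duration = 132 / 4.6 = 28.696 ≈ 28.7 days.

28.7 days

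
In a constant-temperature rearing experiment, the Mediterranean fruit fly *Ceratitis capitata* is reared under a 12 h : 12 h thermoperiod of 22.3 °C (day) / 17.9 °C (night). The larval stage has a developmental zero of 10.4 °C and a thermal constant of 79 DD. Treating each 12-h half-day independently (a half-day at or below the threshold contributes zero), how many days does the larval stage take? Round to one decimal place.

Day half: max(0, 22.3 − 10.4) × 0.5 = 11.9 × 0.5 = 5.95 DD.
Night half: max(0, 17.9 − 10.4) × 0.5 = 7.5 × 0.5 = 3.75 DD.
Per 24 h: 9.70 DD/day.
Duration = 79 / 9.70 = 8.144 ≈ 8.1 days.

8.1 days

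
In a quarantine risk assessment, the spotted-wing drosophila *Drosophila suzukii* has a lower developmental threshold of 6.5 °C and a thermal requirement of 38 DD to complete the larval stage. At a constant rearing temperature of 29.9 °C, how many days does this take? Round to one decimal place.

1.6 days

Daily accumulation = 29.9 − 6.5 = 23.4 DD/day.
Duration = 38 / 23.4 = 1.624 ≈ 1.6 days.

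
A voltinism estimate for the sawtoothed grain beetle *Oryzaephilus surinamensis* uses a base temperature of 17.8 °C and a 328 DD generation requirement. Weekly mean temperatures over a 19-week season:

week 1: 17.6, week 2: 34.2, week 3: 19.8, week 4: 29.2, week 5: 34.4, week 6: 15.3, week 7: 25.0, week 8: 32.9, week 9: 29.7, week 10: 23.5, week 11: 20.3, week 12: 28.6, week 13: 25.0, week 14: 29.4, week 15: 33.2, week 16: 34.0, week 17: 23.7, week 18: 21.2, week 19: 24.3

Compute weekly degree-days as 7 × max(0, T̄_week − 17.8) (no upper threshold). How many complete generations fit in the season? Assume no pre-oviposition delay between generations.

3 generations

Weekly DD (7 × max(0, T̄ − 17.8)): 0.0, 114.8, 14.0, 79.8, 116.2, 0.0, 50.4, 105.7, 83.3, 39.9, 17.5, 75.6, 50.4, 81.2, 107.8, 113.4, 41.3, 23.8, 45.5.
Season total = 1160.6 DD.
Complete generations = ⌊1160.6 / 328⌋ = 3.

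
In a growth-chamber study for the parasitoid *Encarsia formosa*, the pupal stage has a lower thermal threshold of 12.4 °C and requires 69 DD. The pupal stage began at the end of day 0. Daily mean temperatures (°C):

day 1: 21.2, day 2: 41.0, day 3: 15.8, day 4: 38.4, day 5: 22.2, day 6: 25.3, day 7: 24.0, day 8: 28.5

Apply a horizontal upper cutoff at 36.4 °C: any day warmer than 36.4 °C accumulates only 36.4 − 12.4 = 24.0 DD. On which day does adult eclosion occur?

day 5

Daily DD above 12.4 °C (capped at 24.0): 8.8, 24.0, 3.4, 24.0, 9.8, 12.9, 11.6, 16.1.
Cumulative: 8.8, 32.8, 36.2, 60.2, 70.0, 82.9, 94.5, 110.6.
The total first reaches 69 DD on day 5.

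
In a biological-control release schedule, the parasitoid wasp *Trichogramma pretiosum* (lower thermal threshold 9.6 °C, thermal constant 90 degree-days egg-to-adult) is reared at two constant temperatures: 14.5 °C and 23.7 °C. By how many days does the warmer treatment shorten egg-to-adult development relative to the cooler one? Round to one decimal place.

12.0 days

At 14.5 °C: 90 / (14.5 − 9.6) = 90 / 4.9 = 18.367 d.
At 23.7 °C: 90 / (23.7 − 9.6) = 90 / 14.1 = 6.383 d.
Difference = |18.367 − 6.383| = 11.984 ≈ 12.0 days.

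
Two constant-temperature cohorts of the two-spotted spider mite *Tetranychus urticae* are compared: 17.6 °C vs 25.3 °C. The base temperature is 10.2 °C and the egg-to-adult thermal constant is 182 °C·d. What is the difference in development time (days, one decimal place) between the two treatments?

At 17.6 °C: 182 / (17.6 − 10.2) = 182 / 7.4 = 24.595 d.
At 25.3 °C: 182 / (25.3 − 10.2) = 182 / 15.1 = 12.053 d.
Difference = |24.595 − 12.053| = 12.542 ≈ 12.5 days.

12.5 days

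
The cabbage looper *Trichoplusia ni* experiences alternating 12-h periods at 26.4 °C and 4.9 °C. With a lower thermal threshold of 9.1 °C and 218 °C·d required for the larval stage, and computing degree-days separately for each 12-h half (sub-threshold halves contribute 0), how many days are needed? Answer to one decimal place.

Day half: max(0, 26.4 − 9.1) × 0.5 = 17.3 × 0.5 = 8.65 DD.
Night half: max(0, 4.9 − 9.1) × 0.5 = 0.0 × 0.5 = 0.00 DD.
Per 24 h: 8.65 DD/day.
Duration = 218 / 8.65 = 25.202 ≈ 25.2 days.

25.2 days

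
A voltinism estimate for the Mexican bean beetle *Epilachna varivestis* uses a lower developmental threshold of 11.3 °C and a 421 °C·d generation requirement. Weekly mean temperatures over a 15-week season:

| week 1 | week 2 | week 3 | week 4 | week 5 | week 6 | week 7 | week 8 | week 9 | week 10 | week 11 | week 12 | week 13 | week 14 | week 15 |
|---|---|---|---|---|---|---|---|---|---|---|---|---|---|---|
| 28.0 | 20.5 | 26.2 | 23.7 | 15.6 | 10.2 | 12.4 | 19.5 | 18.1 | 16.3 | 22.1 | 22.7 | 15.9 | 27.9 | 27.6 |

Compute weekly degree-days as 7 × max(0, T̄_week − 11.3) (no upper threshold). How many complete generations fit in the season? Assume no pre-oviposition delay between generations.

Weekly DD (7 × max(0, T̄ − 11.3)): 116.9, 64.4, 104.3, 86.8, 30.1, 0.0, 7.7, 57.4, 47.6, 35.0, 75.6, 79.8, 32.2, 116.2, 114.1.
Season total = 968.1 DD.
Complete generations = ⌊968.1 / 421⌋ = 2.

2 generations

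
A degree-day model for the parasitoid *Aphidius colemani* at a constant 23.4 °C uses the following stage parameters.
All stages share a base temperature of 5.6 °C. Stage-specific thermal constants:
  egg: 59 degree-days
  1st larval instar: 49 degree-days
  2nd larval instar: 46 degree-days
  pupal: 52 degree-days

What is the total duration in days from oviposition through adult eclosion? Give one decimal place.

11.6 days

Daily accumulation at 23.4 °C = 23.4 − 5.6 = 17.8 DD/day.
Total K = 59 + 49 + 46 + 52 = 206 DD.
Total duration = 206 / 17.8 = 11.573 ≈ 11.6 days.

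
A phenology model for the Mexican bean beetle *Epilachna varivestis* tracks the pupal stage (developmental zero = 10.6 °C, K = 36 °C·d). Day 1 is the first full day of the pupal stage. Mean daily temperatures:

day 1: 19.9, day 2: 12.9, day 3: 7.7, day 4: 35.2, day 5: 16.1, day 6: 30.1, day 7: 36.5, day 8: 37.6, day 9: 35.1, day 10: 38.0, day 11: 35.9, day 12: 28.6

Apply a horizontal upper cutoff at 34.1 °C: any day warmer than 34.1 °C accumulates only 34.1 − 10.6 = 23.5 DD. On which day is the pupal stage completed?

Daily DD above 10.6 °C (capped at 23.5): 9.3, 2.3, 0.0, 23.5, 5.5, 19.5, 23.5, 23.5, 23.5, 23.5, 23.5, 18.0.
Cumulative: 9.3, 11.6, 11.6, 35.1, 40.6, 60.1, 83.6, 107.1, 130.6, 154.1, 177.6, 195.6.
The total first reaches 36 DD on day 5.

day 5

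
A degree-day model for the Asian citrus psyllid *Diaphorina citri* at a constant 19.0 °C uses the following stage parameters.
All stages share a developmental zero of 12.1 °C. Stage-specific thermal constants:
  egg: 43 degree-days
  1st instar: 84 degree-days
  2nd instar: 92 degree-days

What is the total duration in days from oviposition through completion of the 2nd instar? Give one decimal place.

Daily accumulation at 19.0 °C = 19.0 − 12.1 = 6.9 DD/day.
Total K = 43 + 84 + 92 = 219 DD.
Total duration = 219 / 6.9 = 31.739 ≈ 31.7 days.

31.7 days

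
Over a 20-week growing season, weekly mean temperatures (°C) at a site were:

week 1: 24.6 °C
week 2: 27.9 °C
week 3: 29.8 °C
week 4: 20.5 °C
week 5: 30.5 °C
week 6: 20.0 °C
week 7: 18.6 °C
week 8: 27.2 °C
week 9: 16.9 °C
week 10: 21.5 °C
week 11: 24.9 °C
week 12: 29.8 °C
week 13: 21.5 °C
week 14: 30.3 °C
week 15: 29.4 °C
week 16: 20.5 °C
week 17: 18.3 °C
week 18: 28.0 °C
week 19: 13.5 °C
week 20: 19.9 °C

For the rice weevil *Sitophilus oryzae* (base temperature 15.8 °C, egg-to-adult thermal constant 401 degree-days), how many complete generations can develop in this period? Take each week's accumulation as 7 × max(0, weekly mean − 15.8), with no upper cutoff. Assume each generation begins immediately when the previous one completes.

2 generations

Weekly DD (7 × max(0, T̄ − 15.8)): 61.6, 84.7, 98.0, 32.9, 102.9, 29.4, 19.6, 79.8, 7.7, 39.9, 63.7, 98.0, 39.9, 101.5, 95.2, 32.9, 17.5, 85.4, 0.0, 28.7.
Season total = 1119.3 DD.
Complete generations = ⌊1119.3 / 401⌋ = 2.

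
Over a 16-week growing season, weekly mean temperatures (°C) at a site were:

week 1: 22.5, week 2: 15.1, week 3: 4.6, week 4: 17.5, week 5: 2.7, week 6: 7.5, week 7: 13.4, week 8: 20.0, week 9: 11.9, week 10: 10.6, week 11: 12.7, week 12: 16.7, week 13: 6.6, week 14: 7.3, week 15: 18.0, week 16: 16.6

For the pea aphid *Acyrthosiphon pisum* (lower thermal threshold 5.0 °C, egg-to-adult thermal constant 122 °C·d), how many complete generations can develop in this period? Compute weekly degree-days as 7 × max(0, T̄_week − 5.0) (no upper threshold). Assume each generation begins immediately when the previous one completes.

7 generations

Weekly DD (7 × max(0, T̄ − 5.0)): 122.5, 70.7, 0.0, 87.5, 0.0, 17.5, 58.8, 105.0, 48.3, 39.2, 53.9, 81.9, 11.2, 16.1, 91.0, 81.2.
Season total = 884.8 DD.
Complete generations = ⌊884.8 / 122⌋ = 7.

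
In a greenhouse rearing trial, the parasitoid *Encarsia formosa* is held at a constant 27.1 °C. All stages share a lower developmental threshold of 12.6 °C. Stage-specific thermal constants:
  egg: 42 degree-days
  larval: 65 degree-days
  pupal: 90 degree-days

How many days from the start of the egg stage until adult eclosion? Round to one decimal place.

13.6 days

Daily accumulation at 27.1 °C = 27.1 − 12.6 = 14.5 DD/day.
Total K = 42 + 65 + 90 = 197 DD.
Total duration = 197 / 14.5 = 13.586 ≈ 13.6 days.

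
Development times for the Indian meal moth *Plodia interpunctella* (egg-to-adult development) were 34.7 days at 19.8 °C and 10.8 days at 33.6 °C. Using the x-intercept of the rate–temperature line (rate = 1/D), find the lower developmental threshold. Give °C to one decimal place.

Linear rate model ⇒ the product D·(T − T_b) is constant across temperatures.
34.7·(19.8 − T_b) = 10.8·(33.6 − T_b)
T_b = (34.7·19.8 − 10.8·33.6) / (34.7 − 10.8) = 324.18 / 23.9 = 13.564 °C ≈ 13.6 °C.

13.6 °C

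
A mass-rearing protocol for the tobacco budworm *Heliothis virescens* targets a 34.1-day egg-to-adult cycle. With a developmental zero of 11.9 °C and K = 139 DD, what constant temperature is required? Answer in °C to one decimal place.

Required daily accumulation = 139 / 34.1 = 4.076 DD/day.
T = T_base + 4.076 = 11.9 + 4.076 = 15.976 ≈ 16.0 °C.

16.0 °C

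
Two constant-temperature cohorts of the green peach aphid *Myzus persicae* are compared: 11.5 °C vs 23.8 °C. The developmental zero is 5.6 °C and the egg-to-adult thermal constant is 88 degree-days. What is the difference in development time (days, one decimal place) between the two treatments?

At 11.5 °C: 88 / (11.5 − 5.6) = 88 / 5.9 = 14.915 d.
At 23.8 °C: 88 / (23.8 − 5.6) = 88 / 18.2 = 4.835 d.
Difference = |14.915 − 4.835| = 10.080 ≈ 10.1 days.

10.1 days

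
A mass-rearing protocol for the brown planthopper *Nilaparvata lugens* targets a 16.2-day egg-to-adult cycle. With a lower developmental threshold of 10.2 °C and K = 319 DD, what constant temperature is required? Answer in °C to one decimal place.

Required daily accumulation = 319 / 16.2 = 19.691 DD/day.
T = T_base + 19.691 = 10.2 + 19.691 = 29.891 ≈ 29.9 °C.

29.9 °C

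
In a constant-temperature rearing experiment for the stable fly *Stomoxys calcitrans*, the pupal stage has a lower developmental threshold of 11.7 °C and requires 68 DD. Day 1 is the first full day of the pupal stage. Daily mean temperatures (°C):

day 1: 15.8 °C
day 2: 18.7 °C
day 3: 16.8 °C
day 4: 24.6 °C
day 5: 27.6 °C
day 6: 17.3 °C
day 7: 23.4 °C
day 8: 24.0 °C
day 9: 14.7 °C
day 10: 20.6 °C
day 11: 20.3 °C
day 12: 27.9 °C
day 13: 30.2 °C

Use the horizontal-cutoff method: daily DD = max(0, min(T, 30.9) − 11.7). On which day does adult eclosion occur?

Daily DD above 11.7 °C (capped at 19.2): 4.1, 7.0, 5.1, 12.9, 15.9, 5.6, 11.7, 12.3, 3.0, 8.9, 8.6, 16.2, 18.5.
Cumulative: 4.1, 11.1, 16.2, 29.1, 45.0, 50.6, 62.3, 74.6, 77.6, 86.5, 95.1, 111.3, 129.8.
The total first reaches 68 DD on day 8.

day 8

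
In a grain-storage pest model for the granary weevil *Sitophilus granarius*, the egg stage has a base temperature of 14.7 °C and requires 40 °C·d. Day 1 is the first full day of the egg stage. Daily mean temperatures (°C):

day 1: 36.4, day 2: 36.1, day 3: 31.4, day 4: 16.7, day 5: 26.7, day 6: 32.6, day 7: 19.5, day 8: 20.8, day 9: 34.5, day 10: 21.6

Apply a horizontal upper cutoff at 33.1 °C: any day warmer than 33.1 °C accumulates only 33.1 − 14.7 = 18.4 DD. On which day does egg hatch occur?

Daily DD above 14.7 °C (capped at 18.4): 18.4, 18.4, 16.7, 2.0, 12.0, 17.9, 4.8, 6.1, 18.4, 6.9.
Cumulative: 18.4, 36.8, 53.5, 55.5, 67.5, 85.4, 90.2, 96.3, 114.7, 121.6.
The total first reaches 40 DD on day 3.

day 3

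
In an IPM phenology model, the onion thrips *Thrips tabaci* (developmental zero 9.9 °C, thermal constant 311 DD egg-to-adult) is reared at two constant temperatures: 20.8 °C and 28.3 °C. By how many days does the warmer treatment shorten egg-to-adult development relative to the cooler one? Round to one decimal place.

At 20.8 °C: 311 / (20.8 − 9.9) = 311 / 10.9 = 28.532 d.
At 28.3 °C: 311 / (28.3 − 9.9) = 311 / 18.4 = 16.902 d.
Difference = |28.532 − 16.902| = 11.630 ≈ 11.6 days.

11.6 days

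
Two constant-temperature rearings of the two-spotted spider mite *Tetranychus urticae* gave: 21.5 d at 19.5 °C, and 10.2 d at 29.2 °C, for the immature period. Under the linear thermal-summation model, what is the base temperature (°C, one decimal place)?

Under the model K = D·(T − T_b), so D₁·(T₁ − T_b) = D₂·(T₂ − T_b).
21.5·(19.5 − T_b) = 10.2·(29.2 − T_b)
T_b = (21.5·19.5 − 10.2·29.2) / (21.5 − 10.2) = 121.41 / 11.3 = 10.744 °C ≈ 10.7 °C.

10.7 °C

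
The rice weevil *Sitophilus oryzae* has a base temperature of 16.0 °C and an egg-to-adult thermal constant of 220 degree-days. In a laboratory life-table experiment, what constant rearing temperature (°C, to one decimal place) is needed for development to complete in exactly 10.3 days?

Required daily accumulation = 220 / 10.3 = 21.359 DD/day.
T = T_base + 21.359 = 16.0 + 21.359 = 37.359 ≈ 37.4 °C.

37.4 °C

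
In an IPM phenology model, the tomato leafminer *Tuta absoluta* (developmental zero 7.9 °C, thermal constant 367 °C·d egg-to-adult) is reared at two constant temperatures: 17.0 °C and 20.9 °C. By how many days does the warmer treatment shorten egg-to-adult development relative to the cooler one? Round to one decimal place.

12.1 days

At 17.0 °C: 367 / (17.0 − 7.9) = 367 / 9.1 = 40.330 d.
At 20.9 °C: 367 / (20.9 − 7.9) = 367 / 13.0 = 28.231 d.
Difference = |40.330 − 28.231| = 12.099 ≈ 12.1 days.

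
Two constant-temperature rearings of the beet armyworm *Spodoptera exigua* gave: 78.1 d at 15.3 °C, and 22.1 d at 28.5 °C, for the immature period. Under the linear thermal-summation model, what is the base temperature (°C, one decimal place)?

Linear rate model ⇒ the product D·(T − T_b) is constant across temperatures.
78.1·(15.3 − T_b) = 22.1·(28.5 − T_b)
T_b = (78.1·15.3 − 22.1·28.5) / (78.1 − 22.1) = 565.08 / 56.0 = 10.091 °C ≈ 10.1 °C.

10.1 °C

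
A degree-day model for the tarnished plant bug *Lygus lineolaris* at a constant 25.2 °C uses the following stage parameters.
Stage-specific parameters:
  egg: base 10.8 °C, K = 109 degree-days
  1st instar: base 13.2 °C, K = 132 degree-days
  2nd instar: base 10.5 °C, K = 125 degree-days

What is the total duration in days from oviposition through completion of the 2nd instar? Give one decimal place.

27.1 days

egg: 109 / (25.2 − 10.8) = 109 / 14.4 = 7.569 d.
1st instar: 132 / (25.2 − 13.2) = 132 / 12.0 = 11.000 d.
2nd instar: 125 / (25.2 − 10.5) = 125 / 14.7 = 8.503 d.
Sum = 27.073 ≈ 27.1 days.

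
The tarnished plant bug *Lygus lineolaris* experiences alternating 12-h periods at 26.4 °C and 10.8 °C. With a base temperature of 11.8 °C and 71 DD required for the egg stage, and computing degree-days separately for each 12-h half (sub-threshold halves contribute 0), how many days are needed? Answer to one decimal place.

9.7 days

Day half: max(0, 26.4 − 11.8) × 0.5 = 14.6 × 0.5 = 7.30 DD.
Night half: max(0, 10.8 − 11.8) × 0.5 = 0.0 × 0.5 = 0.00 DD.
Per 24 h: 7.30 DD/day.
Duration = 71 / 7.30 = 9.726 ≈ 9.7 days.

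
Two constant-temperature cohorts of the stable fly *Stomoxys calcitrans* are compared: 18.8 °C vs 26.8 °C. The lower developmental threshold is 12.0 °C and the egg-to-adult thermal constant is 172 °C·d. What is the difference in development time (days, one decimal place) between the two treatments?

13.7 days

At 18.8 °C: 172 / (18.8 − 12.0) = 172 / 6.8 = 25.294 d.
At 26.8 °C: 172 / (26.8 − 12.0) = 172 / 14.8 = 11.622 d.
Difference = |25.294 − 11.622| = 13.672 ≈ 13.7 days.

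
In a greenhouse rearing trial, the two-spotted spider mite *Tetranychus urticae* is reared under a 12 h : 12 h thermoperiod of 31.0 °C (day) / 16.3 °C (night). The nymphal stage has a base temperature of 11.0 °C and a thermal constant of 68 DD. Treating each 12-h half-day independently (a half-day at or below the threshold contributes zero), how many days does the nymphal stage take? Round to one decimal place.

5.4 days

Day half: max(0, 31.0 − 11.0) × 0.5 = 20.0 × 0.5 = 10.00 DD.
Night half: max(0, 16.3 − 11.0) × 0.5 = 5.3 × 0.5 = 2.65 DD.
Per 24 h: 12.65 DD/day.
Duration = 68 / 12.65 = 5.375 ≈ 5.4 days.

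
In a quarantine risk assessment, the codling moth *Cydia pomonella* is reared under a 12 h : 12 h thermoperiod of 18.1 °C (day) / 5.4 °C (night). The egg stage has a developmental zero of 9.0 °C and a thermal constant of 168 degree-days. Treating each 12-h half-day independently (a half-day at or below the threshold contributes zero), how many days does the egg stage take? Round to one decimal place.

36.9 days

Day half: max(0, 18.1 − 9.0) × 0.5 = 9.1 × 0.5 = 4.55 DD.
Night half: max(0, 5.4 − 9.0) × 0.5 = 0.0 × 0.5 = 0.00 DD.
Per 24 h: 4.55 DD/day.
Duration = 168 / 4.55 = 36.923 ≈ 36.9 days.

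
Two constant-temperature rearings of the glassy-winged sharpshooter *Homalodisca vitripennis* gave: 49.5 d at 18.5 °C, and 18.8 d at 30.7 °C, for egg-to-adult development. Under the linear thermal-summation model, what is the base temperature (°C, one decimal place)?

Under the model K = D·(T − T_b), so D₁·(T₁ − T_b) = D₂·(T₂ − T_b).
49.5·(18.5 − T_b) = 18.8·(30.7 − T_b)
T_b = (49.5·18.5 − 18.8·30.7) / (49.5 − 18.8) = 338.59 / 30.7 = 11.029 °C ≈ 11.0 °C.

11.0 °C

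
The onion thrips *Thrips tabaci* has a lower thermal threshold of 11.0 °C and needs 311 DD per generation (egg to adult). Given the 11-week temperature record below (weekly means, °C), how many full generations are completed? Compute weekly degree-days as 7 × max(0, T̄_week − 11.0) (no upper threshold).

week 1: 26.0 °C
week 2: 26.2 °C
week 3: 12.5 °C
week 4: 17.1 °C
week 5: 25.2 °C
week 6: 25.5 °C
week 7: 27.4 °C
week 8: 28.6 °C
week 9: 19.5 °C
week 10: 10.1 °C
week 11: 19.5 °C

2 generations

Weekly DD (7 × max(0, T̄ − 11.0)): 105.0, 106.4, 10.5, 42.7, 99.4, 101.5, 114.8, 123.2, 59.5, 0.0, 59.5.
Season total = 822.5 DD.
Complete generations = ⌊822.5 / 311⌋ = 2.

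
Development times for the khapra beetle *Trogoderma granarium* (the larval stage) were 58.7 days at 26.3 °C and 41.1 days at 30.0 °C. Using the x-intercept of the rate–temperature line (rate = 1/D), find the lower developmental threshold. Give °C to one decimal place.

Linear rate model ⇒ the product D·(T − T_b) is constant across temperatures.
58.7·(26.3 − T_b) = 41.1·(30.0 − T_b)
T_b = (58.7·26.3 − 41.1·30.0) / (58.7 − 41.1) = 310.81 / 17.6 = 17.660 °C ≈ 17.7 °C.

17.7 °C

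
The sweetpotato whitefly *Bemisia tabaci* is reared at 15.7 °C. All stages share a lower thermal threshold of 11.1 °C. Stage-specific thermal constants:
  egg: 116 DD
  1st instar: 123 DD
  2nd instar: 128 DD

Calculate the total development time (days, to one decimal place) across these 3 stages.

79.8 days

Daily accumulation at 15.7 °C = 15.7 − 11.1 = 4.6 DD/day.
Total K = 116 + 123 + 128 = 367 DD.
Total duration = 367 / 4.6 = 79.783 ≈ 79.8 days.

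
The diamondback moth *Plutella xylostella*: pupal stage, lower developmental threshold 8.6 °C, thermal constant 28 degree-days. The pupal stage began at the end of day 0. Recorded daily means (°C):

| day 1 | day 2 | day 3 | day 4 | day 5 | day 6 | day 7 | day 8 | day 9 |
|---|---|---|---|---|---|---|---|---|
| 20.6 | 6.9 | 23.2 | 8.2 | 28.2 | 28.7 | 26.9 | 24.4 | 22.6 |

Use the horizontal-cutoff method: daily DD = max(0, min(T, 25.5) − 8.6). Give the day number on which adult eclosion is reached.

Daily DD above 8.6 °C (capped at 16.9): 12.0, 0.0, 14.6, 0.0, 16.9, 16.9, 16.9, 15.8, 14.0.
Cumulative: 12.0, 12.0, 26.6, 26.6, 43.5, 60.4, 77.3, 93.1, 107.1.
The total first reaches 28 DD on day 5.

day 5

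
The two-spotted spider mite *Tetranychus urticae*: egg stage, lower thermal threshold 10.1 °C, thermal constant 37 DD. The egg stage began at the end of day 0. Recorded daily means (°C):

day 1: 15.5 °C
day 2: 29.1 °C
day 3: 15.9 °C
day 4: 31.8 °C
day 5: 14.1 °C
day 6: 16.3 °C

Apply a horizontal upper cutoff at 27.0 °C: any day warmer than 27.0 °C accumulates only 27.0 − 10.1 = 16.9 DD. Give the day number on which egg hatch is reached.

Daily DD above 10.1 °C (capped at 16.9): 5.4, 16.9, 5.8, 16.9, 4.0, 6.2.
Cumulative: 5.4, 22.3, 28.1, 45.0, 49.0, 55.2.
The total first reaches 37 DD on day 4.

day 4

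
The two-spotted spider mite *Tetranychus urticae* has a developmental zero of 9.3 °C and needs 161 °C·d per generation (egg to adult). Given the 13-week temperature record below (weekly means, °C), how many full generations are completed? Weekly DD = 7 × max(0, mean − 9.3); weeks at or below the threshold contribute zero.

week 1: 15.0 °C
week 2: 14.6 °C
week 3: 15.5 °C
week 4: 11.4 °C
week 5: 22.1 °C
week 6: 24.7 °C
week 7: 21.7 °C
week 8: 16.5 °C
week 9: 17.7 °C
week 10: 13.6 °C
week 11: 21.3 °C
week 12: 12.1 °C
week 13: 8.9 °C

Weekly DD (7 × max(0, T̄ − 9.3)): 39.9, 37.1, 43.4, 14.7, 89.6, 107.8, 86.8, 50.4, 58.8, 30.1, 84.0, 19.6, 0.0.
Season total = 662.2 DD.
Complete generations = ⌊662.2 / 161⌋ = 4.

4 generations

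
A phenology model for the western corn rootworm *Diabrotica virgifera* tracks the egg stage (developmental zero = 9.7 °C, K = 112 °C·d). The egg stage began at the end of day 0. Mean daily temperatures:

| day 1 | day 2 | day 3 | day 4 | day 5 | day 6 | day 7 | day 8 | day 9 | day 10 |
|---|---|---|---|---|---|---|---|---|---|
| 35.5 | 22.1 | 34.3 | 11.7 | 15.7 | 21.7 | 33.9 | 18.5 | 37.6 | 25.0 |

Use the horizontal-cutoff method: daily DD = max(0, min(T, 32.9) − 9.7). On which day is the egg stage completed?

day 9

Daily DD above 9.7 °C (capped at 23.2): 23.2, 12.4, 23.2, 2.0, 6.0, 12.0, 23.2, 8.8, 23.2, 15.3.
Cumulative: 23.2, 35.6, 58.8, 60.8, 66.8, 78.8, 102.0, 110.8, 134.0, 149.3.
The total first reaches 112 DD on day 9.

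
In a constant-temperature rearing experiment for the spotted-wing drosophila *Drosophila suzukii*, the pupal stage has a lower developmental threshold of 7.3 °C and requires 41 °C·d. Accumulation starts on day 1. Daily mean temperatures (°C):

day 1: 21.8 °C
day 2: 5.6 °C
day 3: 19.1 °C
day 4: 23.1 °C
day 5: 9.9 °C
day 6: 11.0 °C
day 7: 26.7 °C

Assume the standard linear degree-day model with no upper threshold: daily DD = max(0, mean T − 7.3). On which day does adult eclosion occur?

day 4

Daily DD above 7.3 °C: 14.5, 0.0, 11.8, 15.8, 2.6, 3.7, 19.4.
Cumulative: 14.5, 14.5, 26.3, 42.1, 44.7, 48.4, 67.8.
The total first reaches 41 DD on day 4.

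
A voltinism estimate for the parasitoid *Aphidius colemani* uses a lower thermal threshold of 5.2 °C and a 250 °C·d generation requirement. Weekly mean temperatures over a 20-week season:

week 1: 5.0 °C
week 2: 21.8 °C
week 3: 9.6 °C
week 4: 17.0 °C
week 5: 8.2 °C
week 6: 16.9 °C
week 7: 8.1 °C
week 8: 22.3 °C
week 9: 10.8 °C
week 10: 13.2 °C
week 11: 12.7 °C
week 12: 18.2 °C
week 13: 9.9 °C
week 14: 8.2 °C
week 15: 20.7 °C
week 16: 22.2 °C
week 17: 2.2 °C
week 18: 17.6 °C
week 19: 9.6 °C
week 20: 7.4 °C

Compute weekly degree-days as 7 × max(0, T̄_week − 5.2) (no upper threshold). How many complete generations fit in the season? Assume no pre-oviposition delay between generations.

4 generations

Weekly DD (7 × max(0, T̄ − 5.2)): 0.0, 116.2, 30.8, 82.6, 21.0, 81.9, 20.3, 119.7, 39.2, 56.0, 52.5, 91.0, 32.9, 21.0, 108.5, 119.0, 0.0, 86.8, 30.8, 15.4.
Season total = 1125.6 DD.
Complete generations = ⌊1125.6 / 250⌋ = 4.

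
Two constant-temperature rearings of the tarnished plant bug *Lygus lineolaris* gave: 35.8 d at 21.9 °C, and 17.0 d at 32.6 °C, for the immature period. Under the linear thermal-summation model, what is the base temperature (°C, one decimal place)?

12.2 °C

Linear rate model ⇒ the product D·(T − T_b) is constant across temperatures.
35.8·(21.9 − T_b) = 17.0·(32.6 − T_b)
T_b = (35.8·21.9 − 17.0·32.6) / (35.8 − 17.0) = 229.82 / 18.8 = 12.224 °C ≈ 12.2 °C.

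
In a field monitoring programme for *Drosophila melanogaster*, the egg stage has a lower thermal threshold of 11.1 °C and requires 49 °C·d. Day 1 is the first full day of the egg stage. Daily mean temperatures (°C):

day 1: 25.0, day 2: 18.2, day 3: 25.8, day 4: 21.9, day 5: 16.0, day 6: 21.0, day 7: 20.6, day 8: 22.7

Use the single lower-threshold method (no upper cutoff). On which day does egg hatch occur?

day 5

Daily DD above 11.1 °C: 13.9, 7.1, 14.7, 10.8, 4.9, 9.9, 9.5, 11.6.
Cumulative: 13.9, 21.0, 35.7, 46.5, 51.4, 61.3, 70.8, 82.4.
The total first reaches 49 DD on day 5.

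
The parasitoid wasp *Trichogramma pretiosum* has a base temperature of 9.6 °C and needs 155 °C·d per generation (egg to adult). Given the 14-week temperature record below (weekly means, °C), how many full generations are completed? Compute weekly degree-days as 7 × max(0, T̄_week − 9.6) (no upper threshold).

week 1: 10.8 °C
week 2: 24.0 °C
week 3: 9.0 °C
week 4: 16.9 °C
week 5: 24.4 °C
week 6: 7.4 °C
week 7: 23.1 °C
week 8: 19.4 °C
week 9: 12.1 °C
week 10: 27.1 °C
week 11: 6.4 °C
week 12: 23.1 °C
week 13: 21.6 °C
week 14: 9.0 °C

4 generations

Weekly DD (7 × max(0, T̄ − 9.6)): 8.4, 100.8, 0.0, 51.1, 103.6, 0.0, 94.5, 68.6, 17.5, 122.5, 0.0, 94.5, 84.0, 0.0.
Season total = 745.5 DD.
Complete generations = ⌊745.5 / 155⌋ = 4.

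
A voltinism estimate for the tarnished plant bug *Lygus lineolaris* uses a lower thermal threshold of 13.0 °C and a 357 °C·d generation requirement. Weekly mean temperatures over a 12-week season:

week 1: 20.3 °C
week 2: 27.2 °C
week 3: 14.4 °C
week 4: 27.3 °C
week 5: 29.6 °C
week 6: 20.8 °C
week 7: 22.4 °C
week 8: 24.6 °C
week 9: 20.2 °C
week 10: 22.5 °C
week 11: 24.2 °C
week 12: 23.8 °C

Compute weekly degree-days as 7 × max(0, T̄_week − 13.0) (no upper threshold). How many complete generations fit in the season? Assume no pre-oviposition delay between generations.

Weekly DD (7 × max(0, T̄ − 13.0)): 51.1, 99.4, 9.8, 100.1, 116.2, 54.6, 65.8, 81.2, 50.4, 66.5, 78.4, 75.6.
Season total = 849.1 DD.
Complete generations = ⌊849.1 / 357⌋ = 2.

2 generations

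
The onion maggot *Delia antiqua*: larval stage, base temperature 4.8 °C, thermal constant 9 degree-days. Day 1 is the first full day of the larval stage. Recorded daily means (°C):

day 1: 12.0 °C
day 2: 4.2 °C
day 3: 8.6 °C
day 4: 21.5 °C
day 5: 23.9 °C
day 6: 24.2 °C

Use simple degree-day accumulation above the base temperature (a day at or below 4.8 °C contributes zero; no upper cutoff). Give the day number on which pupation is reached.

day 3

Daily DD above 4.8 °C: 7.2, 0.0, 3.8, 16.7, 19.1, 19.4.
Cumulative: 7.2, 7.2, 11.0, 27.7, 46.8, 66.2.
The total first reaches 9 DD on day 3.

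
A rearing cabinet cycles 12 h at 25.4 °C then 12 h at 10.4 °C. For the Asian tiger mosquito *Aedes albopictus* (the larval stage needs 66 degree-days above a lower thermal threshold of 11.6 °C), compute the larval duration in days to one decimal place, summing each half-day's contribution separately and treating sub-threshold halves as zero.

9.6 days

Day half: max(0, 25.4 − 11.6) × 0.5 = 13.8 × 0.5 = 6.90 DD.
Night half: max(0, 10.4 − 11.6) × 0.5 = 0.0 × 0.5 = 0.00 DD.
Per 24 h: 6.90 DD/day.
Duration = 66 / 6.90 = 9.565 ≈ 9.6 days.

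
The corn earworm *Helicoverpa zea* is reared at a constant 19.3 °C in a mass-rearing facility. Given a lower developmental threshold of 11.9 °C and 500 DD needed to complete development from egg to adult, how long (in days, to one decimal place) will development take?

Daily accumulation = 19.3 − 11.9 = 7.4 DD/day.
Duration = 500 / 7.4 = 67.568 ≈ 67.6 days.

67.6 days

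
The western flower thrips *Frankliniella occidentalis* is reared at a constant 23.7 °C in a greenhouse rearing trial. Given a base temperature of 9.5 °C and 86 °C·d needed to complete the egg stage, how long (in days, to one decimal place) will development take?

Daily accumulation = 23.7 − 9.5 = 14.2 DD/day.
Duration = 86 / 14.2 = 6.056 ≈ 6.1 days.

6.1 days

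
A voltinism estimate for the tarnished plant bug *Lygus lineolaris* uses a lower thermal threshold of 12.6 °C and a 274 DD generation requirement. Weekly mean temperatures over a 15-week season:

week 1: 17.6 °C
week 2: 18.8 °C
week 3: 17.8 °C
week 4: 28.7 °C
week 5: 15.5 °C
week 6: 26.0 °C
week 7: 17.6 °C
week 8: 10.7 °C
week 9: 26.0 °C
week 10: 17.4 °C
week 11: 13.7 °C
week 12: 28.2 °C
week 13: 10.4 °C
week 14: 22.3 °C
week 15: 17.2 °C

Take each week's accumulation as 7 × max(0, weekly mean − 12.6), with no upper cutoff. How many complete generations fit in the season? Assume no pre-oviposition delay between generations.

2 generations

Weekly DD (7 × max(0, T̄ − 12.6)): 35.0, 43.4, 36.4, 112.7, 20.3, 93.8, 35.0, 0.0, 93.8, 33.6, 7.7, 109.2, 0.0, 67.9, 32.2.
Season total = 721.0 DD.
Complete generations = ⌊721.0 / 274⌋ = 2.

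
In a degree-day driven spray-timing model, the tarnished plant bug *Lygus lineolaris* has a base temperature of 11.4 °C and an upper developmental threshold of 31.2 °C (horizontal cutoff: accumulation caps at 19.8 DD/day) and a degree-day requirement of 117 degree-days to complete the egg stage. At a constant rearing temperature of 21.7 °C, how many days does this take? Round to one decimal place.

11.4 days

Daily accumulation = 21.7 − 11.4 = 10.3 DD/day.
Duration = 117 / 10.3 = 11.359 ≈ 11.4 days.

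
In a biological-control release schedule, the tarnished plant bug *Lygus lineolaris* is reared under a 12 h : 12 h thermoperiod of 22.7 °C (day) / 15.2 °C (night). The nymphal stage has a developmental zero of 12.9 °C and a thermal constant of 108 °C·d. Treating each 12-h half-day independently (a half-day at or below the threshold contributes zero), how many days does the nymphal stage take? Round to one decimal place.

17.9 days

Day half: max(0, 22.7 − 12.9) × 0.5 = 9.8 × 0.5 = 4.90 DD.
Night half: max(0, 15.2 − 12.9) × 0.5 = 2.3 × 0.5 = 1.15 DD.
Per 24 h: 6.05 DD/day.
Duration = 108 / 6.05 = 17.851 ≈ 17.9 days.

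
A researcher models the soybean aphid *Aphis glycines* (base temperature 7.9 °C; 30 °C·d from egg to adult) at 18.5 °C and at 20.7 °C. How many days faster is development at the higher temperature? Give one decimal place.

0.5 days

At 18.5 °C: 30 / (18.5 − 7.9) = 30 / 10.6 = 2.830 d.
At 20.7 °C: 30 / (20.7 − 7.9) = 30 / 12.8 = 2.344 d.
Difference = |2.830 − 2.344| = 0.486 ≈ 0.5 days.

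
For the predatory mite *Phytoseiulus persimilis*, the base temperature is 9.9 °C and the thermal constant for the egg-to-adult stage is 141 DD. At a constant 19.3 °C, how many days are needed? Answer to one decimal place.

Daily accumulation = 19.3 − 9.9 = 9.4 DD/day.
Duration = 141 / 9.4 = 15.000 ≈ 15.0 days.

15.0 days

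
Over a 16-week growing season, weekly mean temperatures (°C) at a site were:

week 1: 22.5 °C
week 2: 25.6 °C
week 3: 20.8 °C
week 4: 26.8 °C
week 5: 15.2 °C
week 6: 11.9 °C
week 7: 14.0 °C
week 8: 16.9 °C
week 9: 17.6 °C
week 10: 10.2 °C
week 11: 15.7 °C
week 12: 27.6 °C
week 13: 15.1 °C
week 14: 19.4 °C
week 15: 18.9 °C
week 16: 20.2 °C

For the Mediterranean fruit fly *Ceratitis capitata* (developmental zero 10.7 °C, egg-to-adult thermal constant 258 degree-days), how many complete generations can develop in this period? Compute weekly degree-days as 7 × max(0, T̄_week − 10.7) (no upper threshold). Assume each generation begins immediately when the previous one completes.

Weekly DD (7 × max(0, T̄ − 10.7)): 82.6, 104.3, 70.7, 112.7, 31.5, 8.4, 23.1, 43.4, 48.3, 0.0, 35.0, 118.3, 30.8, 60.9, 57.4, 66.5.
Season total = 893.9 DD.
Complete generations = ⌊893.9 / 258⌋ = 3.

3 generations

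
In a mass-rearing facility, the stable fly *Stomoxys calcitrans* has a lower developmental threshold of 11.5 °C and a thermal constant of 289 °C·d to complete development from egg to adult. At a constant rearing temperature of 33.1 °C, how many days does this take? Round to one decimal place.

13.4 days

Daily accumulation = 33.1 − 11.5 = 21.6 DD/day.
Duration = 289 / 21.6 = 13.380 ≈ 13.4 days.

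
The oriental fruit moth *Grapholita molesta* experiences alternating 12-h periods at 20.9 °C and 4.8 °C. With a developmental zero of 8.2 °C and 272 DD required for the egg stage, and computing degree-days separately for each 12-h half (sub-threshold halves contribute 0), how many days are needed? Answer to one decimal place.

Day half: max(0, 20.9 − 8.2) × 0.5 = 12.7 × 0.5 = 6.35 DD.
Night half: max(0, 4.8 − 8.2) × 0.5 = 0.0 × 0.5 = 0.00 DD.
Per 24 h: 6.35 DD/day.
Duration = 272 / 6.35 = 42.835 ≈ 42.8 days.

42.8 days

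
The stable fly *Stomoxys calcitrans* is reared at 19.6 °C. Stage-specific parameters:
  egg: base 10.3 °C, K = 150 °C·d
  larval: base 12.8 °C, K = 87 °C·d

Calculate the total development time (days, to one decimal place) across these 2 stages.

28.9 days

egg: 150 / (19.6 − 10.3) = 150 / 9.3 = 16.129 d.
larval: 87 / (19.6 − 12.8) = 87 / 6.8 = 12.794 d.
Sum = 28.923 ≈ 28.9 days.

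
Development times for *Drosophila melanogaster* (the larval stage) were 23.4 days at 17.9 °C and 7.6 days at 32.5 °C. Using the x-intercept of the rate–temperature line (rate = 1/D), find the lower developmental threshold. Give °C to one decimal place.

Equal thermal constants: D₁(T₁ − T_b) = D₂(T₂ − T_b).
23.4·(17.9 − T_b) = 7.6·(32.5 − T_b)
T_b = (23.4·17.9 − 7.6·32.5) / (23.4 − 7.6) = 171.86 / 15.8 = 10.877 °C ≈ 10.9 °C.

10.9 °C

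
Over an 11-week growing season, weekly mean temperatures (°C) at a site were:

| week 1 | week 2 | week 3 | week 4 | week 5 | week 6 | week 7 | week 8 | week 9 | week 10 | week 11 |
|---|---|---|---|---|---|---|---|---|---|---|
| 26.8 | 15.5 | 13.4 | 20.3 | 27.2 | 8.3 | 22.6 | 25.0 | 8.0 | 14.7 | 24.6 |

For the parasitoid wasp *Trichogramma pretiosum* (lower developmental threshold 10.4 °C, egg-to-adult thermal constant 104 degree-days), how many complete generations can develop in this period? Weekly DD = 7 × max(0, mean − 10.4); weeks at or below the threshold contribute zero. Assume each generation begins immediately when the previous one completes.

Weekly DD (7 × max(0, T̄ − 10.4)): 114.8, 35.7, 21.0, 69.3, 117.6, 0.0, 85.4, 102.2, 0.0, 30.1, 99.4.
Season total = 675.5 DD.
Complete generations = ⌊675.5 / 104⌋ = 6.

6 generations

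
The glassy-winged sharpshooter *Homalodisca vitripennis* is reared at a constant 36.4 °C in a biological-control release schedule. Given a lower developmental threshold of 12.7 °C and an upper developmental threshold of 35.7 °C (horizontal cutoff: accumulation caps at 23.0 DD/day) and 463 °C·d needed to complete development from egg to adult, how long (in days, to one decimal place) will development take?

20.1 days

Temperature 36.4 °C exceeds the upper threshold, so daily accumulation caps at 35.7 − 12.7 = 23.0 DD/day.
Duration = 463 / 23.0 = 20.130 ≈ 20.1 days.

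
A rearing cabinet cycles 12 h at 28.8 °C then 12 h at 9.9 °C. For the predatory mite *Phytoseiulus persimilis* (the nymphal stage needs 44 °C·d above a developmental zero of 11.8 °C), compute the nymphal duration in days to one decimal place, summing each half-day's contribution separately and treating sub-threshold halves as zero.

5.2 days

Day half: max(0, 28.8 − 11.8) × 0.5 = 17.0 × 0.5 = 8.50 DD.
Night half: max(0, 9.9 − 11.8) × 0.5 = 0.0 × 0.5 = 0.00 DD.
Per 24 h: 8.50 DD/day.
Duration = 44 / 8.50 = 5.176 ≈ 5.2 days.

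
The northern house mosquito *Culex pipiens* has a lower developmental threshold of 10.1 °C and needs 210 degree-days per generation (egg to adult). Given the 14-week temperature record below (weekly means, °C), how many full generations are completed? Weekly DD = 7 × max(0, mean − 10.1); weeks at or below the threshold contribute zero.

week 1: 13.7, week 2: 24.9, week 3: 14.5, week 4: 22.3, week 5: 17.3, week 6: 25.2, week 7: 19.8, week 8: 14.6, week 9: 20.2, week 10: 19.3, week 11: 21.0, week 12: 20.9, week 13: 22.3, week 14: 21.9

Weekly DD (7 × max(0, T̄ − 10.1)): 25.2, 103.6, 30.8, 85.4, 50.4, 105.7, 67.9, 31.5, 70.7, 64.4, 76.3, 75.6, 85.4, 82.6.
Season total = 955.5 DD.
Complete generations = ⌊955.5 / 210⌋ = 4.

4 generations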